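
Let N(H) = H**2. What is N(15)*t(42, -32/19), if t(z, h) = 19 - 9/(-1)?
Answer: 6300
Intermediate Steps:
t(z, h) = 28 (t(z, h) = 19 - 9*(-1) = 19 - 1*(-9) = 19 + 9 = 28)
N(15)*t(42, -32/19) = 15**2*28 = 225*28 = 6300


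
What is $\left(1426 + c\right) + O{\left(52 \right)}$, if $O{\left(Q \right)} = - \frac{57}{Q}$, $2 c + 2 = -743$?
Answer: $\frac{54725}{52} \approx 1052.4$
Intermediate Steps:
$c = - \frac{745}{2}$ ($c = -1 + \frac{1}{2} \left(-743\right) = -1 - \frac{743}{2} = - \frac{745}{2} \approx -372.5$)
$\left(1426 + c\right) + O{\left(52 \right)} = \left(1426 - \frac{745}{2}\right) - \frac{57}{52} = \frac{2107}{2} - \frac{57}{52} = \frac{54725}{52}$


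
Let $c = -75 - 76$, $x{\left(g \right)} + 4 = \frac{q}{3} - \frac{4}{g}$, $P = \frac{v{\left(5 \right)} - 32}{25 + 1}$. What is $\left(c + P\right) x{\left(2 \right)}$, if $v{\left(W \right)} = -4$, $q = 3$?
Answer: $\frac{9905}{13} \approx 761.92$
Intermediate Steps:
$P = - \frac{18}{13}$ ($P = \frac{-4 - 32}{25 + 1} = - \frac{36}{26} = \left(-36\right) \frac{1}{26} = - \frac{18}{13} \approx -1.3846$)
$x{\left(g \right)} = -3 - \frac{4}{g}$ ($x{\left(g \right)} = -4 + \left(\frac{3}{3} - \frac{4}{g}\right) = -4 + \left(3 \cdot \frac{1}{3} - \frac{4}{g}\right) = -4 + \left(1 - \frac{4}{g}\right) = -3 - \frac{4}{g}$)
$c = -151$
$\left(c + P\right) x{\left(2 \right)} = \left(-151 - \frac{18}{13}\right) \left(-3 - \frac{4}{2}\right) = - \frac{1981 \left(-3 - 2\right)}{13} = \left(- \frac{1981}{13}\right) \left(-5\right) = \frac{9905}{13}$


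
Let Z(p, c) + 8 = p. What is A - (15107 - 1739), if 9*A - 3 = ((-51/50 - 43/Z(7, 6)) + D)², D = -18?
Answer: -299334899/22500 ≈ -13304.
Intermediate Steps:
Z(p, c) = -8 + p
A = 1445101/22500 (A = ⅓ + ((-51/50 - 43/(-8 + 7)) - 18)²/9 = ⅓ + ((-51*1/50 - 43/(-1)) - 18)²/9 = ⅓ + ((-51/50 - 43*(-1)) - 18)²/9 = ⅓ + ((-51/50 + 43) - 18)²/9 = ⅓ + (2099/50 - 18)²/9 = ⅓ + (1199/50)²/9 = ⅓ + (⅑)*(1437601/2500) = ⅓ + 1437601/22500 = 1445101/22500 ≈ 64.227)
A - (15107 - 1739) = 1445101/22500 - (15107 - 1739) = 1445101/22500 - 1*13368 = 1445101/22500 - 13368 = -299334899/22500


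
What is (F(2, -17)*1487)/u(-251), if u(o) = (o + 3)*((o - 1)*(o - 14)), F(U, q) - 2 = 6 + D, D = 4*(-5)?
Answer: 1487/1380120 ≈ 0.0010774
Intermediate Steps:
D = -20
F(U, q) = -12 (F(U, q) = 2 + (6 - 20) = 2 - 14 = -12)
u(o) = (-1 + o)*(-14 + o)*(3 + o) (u(o) = (3 + o)*((-1 + o)*(-14 + o)) = (-1 + o)*(-14 + o)*(3 + o))
(F(2, -17)*1487)/u(-251) = (-12*1487)/(42 + (-251)³ - 31*(-251) - 12*(-251)²) = -17844/(42 - 15813251 + 7781 - 12*63001) = -17844/(42 - 15813251 + 7781 - 756012) = -17844/(-16561440) = -17844*(-1/16561440) = 1487/1380120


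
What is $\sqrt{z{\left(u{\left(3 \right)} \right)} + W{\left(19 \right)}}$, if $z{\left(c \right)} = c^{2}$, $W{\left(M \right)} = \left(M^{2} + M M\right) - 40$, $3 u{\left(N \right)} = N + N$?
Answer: $7 \sqrt{14} \approx 26.192$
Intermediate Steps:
$u{\left(N \right)} = \frac{2 N}{3}$ ($u{\left(N \right)} = \frac{N + N}{3} = \frac{2 N}{3}$)
$W{\left(M \right)} = -40 + 2 M^{2}$ ($W{\left(M \right)} = \left(M^{2} + M^{2}\right) - 40 = 2 M^{2} - 40 = -40 + 2 M^{2}$)
$\sqrt{z{\left(u{\left(3 \right)} \right)} + W{\left(19 \right)}} = \sqrt{\left(\frac{2}{3} \cdot 3\right)^{2} - \left(40 - 2 \cdot 19^{2}\right)} = \sqrt{2^{2} + \left(-40 + 2 \cdot 361\right)} = \sqrt{4 + \left(-40 + 722\right)} = \sqrt{4 + 682} = \sqrt{686} = 7 \sqrt{14}$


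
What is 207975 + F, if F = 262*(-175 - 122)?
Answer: 130161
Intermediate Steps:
F = -77814 (F = 262*(-297) = -77814)
207975 + F = 207975 - 77814 = 130161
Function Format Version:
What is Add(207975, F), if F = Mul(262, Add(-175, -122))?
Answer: 130161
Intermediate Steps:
F = -77814 (F = Mul(262, -297) = -77814)
Add(207975, F) = Add(207975, -77814) = 130161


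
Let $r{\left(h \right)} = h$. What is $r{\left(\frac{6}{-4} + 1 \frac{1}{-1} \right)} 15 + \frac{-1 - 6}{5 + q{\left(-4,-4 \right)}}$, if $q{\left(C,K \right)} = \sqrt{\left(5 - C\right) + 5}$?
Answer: $- \frac{895}{22} + \frac{7 \sqrt{14}}{11} \approx -38.301$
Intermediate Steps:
$q{\left(C,K \right)} = \sqrt{10 - C}$
$r{\left(\frac{6}{-4} + 1 \frac{1}{-1} \right)} 15 + \frac{-1 - 6}{5 + q{\left(-4,-4 \right)}} = \left(\frac{6}{-4} + 1 \frac{1}{-1}\right) 15 + \frac{-1 - 6}{5 + \sqrt{10 - -4}} = \left(6 \left(- \frac{1}{4}\right) + 1 \left(-1\right)\right) 15 - \frac{7}{5 + \sqrt{10 + 4}} = \left(- \frac{3}{2} - 1\right) 15 - \frac{7}{5 + \sqrt{14}} = \left(- \frac{5}{2}\right) 15 - \frac{7}{5 + \sqrt{14}} = - \frac{75}{2} - \frac{7}{5 + \sqrt{14}}$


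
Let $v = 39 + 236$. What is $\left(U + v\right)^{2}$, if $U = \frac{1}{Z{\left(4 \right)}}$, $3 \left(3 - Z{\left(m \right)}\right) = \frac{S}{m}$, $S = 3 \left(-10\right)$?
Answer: $\frac{9162729}{121} \approx 75725.0$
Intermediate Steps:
$S = -30$
$Z{\left(m \right)} = 3 + \frac{10}{m}$ ($Z{\left(m \right)} = 3 - \frac{\left(-30\right) \frac{1}{m}}{3} = 3 + \frac{10}{m}$)
$v = 275$
$U = \frac{2}{11}$ ($U = \frac{1}{3 + \frac{10}{4}} = \frac{1}{3 + 10 \cdot \frac{1}{4}} = \frac{1}{3 + \frac{5}{2}} = \frac{1}{\frac{11}{2}} = \frac{2}{11} \approx 0.18182$)
$\left(U + v\right)^{2} = \left(\frac{2}{11} + 275\right)^{2} = \left(\frac{3027}{11}\right)^{2} = \frac{9162729}{121}$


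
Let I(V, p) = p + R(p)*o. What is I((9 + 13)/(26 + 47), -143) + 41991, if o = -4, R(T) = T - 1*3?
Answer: 42432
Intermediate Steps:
R(T) = -3 + T (R(T) = T - 3 = -3 + T)
I(V, p) = 12 - 3*p (I(V, p) = p + (-3 + p)*(-4) = p + (12 - 4*p) = 12 - 3*p)
I((9 + 13)/(26 + 47), -143) + 41991 = (12 - 3*(-143)) + 41991 = (12 + 429) + 41991 = 441 + 41991 = 42432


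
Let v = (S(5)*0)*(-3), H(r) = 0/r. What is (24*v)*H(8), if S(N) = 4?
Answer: 0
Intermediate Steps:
H(r) = 0
v = 0 (v = (4*0)*(-3) = 0*(-3) = 0)
(24*v)*H(8) = (24*0)*0 = 0*0 = 0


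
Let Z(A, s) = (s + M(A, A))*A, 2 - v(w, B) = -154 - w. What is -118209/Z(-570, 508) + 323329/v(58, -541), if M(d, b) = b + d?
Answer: 19408457039/12848560 ≈ 1510.6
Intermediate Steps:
v(w, B) = 156 + w (v(w, B) = 2 - (-154 - w) = 2 + (154 + w) = 156 + w)
Z(A, s) = A*(s + 2*A) (Z(A, s) = (s + (A + A))*A = (s + 2*A)*A = A*(s + 2*A))
-118209/Z(-570, 508) + 323329/v(58, -541) = -118209*(-1/(570*(508 + 2*(-570)))) + 323329/(156 + 58) = -118209*(-1/(570*(508 - 1140))) + 323329/214 = -118209/((-570*(-632))) + 323329*(1/214) = -118209/360240 + 323329/214 = -118209*1/360240 + 323329/214 = -39403/120080 + 323329/214 = 19408457039/12848560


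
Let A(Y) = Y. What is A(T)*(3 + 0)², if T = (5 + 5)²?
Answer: 900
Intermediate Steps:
T = 100 (T = 10² = 100)
A(T)*(3 + 0)² = 100*(3 + 0)² = 100*3² = 100*9 = 900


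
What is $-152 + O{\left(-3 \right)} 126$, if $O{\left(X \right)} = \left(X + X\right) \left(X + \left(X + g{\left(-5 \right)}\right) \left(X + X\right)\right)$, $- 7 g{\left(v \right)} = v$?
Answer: $-8252$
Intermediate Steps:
$g{\left(v \right)} = - \frac{v}{7}$
$O{\left(X \right)} = 2 X \left(X + 2 X \left(\frac{5}{7} + X\right)\right)$ ($O{\left(X \right)} = \left(X + X\right) \left(X + \left(X - - \frac{5}{7}\right) \left(X + X\right)\right) = 2 X \left(X + \left(X + \frac{5}{7}\right) 2 X\right) = 2 X \left(X + \left(\frac{5}{7} + X\right) 2 X\right) = 2 X \left(X + 2 X \left(\frac{5}{7} + X\right)\right)$)
$-152 + O{\left(-3 \right)} 126 = -152 + \left(-3\right)^{2} \left(\frac{34}{7} + 4 \left(-3\right)\right) 126 = -152 + 9 \left(\frac{34}{7} - 12\right) 126 = -152 + 9 \left(- \frac{50}{7}\right) 126 = -152 - 8100 = -8252$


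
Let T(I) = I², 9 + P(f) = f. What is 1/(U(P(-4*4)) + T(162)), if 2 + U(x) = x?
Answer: 1/26217 ≈ 3.8143e-5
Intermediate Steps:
P(f) = -9 + f
U(x) = -2 + x
1/(U(P(-4*4)) + T(162)) = 1/((-2 + (-9 - 4*4)) + 162²) = 1/((-2 + (-9 - 16)) + 26244) = 1/((-2 - 25) + 26244) = 1/(-27 + 26244) = 1/26217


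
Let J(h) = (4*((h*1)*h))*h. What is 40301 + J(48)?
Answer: 482669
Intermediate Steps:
J(h) = 4*h**3 (J(h) = (4*(h*h))*h = (4*h**2)*h = 4*h**3)
40301 + J(48) = 40301 + 4*48**3 = 40301 + 4*110592 = 40301 + 442368 = 482669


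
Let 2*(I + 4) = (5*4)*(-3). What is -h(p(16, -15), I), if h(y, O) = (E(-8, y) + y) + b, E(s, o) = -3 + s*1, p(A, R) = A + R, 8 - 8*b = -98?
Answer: -13/4 ≈ -3.2500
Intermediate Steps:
I = -34 (I = -4 + ((5*4)*(-3))/2 = -4 + (20*(-3))/2 = -4 + (½)*(-60) = -4 - 30 = -34)
b = 53/4 (b = 1 - ⅛*(-98) = 1 + 49/4 = 53/4 ≈ 13.250)
E(s, o) = -3 + s
h(y, O) = 9/4 + y (h(y, O) = ((-3 - 8) + y) + 53/4 = (-11 + y) + 53/4 = 9/4 + y)
-h(p(16, -15), I) = -(9/4 + (16 - 15)) = -(9/4 + 1) = -1*13/4 = -13/4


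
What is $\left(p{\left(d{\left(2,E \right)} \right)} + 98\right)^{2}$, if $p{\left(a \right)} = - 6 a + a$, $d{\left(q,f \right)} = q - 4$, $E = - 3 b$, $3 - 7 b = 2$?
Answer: $11664$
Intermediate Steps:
$b = \frac{1}{7}$ ($b = \frac{3}{7} - \frac{2}{7} = \frac{1}{7} \approx 0.14286$)
$E = - \frac{3}{7}$ ($E = \left(-3\right) \frac{1}{7} = - \frac{3}{7} \approx -0.42857$)
$d{\left(q,f \right)} = -4 + q$
$p{\left(a \right)} = - 5 a$
$\left(p{\left(d{\left(2,E \right)} \right)} + 98\right)^{2} = \left(- 5 \left(-4 + 2\right) + 98\right)^{2} = \left(\left(-5\right) \left(-2\right) + 98\right)^{2} = \left(10 + 98\right)^{2} = 108^{2} = 11664$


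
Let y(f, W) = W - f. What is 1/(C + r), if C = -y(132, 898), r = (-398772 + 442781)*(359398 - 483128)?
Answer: -1/5445234336 ≈ -1.8365e-10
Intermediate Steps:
r = -5445233570 (r = 44009*(-123730) = -5445233570)
C = -766 (C = -(898 - 1*132) = -(898 - 132) = -1*766 = -766)
1/(C + r) = 1/(-766 - 5445233570) = 1/(-5445234336) = -1/5445234336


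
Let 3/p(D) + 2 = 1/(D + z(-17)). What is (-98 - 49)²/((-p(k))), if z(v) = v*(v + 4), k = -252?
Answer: 453789/31 ≈ 14638.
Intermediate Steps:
z(v) = v*(4 + v)
p(D) = 3/(-2 + 1/(221 + D)) (p(D) = 3/(-2 + 1/(D - 17*(4 - 17))) = 3/(-2 + 1/(D - 17*(-13))) = 3/(-2 + 1/(D + 221)) = 3/(-2 + 1/(221 + D)))
(-98 - 49)²/((-p(k))) = (-98 - 49)²/((-3*(-221 - 1*(-252))/(441 + 2*(-252)))) = (-147)²/((-3*(-221 + 252)/(441 - 504))) = 21609/((-3*31/(-63))) = 21609/((-3*(-1)*31/63)) = 21609/((-1*(-31/21))) = 21609/(31/21) = 21609*(21/31) = 453789/31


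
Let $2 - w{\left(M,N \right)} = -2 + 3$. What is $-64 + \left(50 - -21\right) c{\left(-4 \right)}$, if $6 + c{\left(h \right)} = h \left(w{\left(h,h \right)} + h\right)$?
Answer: $362$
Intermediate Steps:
$w{\left(M,N \right)} = 1$ ($w{\left(M,N \right)} = 2 - \left(-2 + 3\right) = 2 - 1 = 1$)
$c{\left(h \right)} = -6 + h \left(1 + h\right)$
$-64 + \left(50 - -21\right) c{\left(-4 \right)} = -64 + \left(50 - -21\right) \left(-6 - 4 + \left(-4\right)^{2}\right) = -64 + \left(50 + 21\right) \left(-6 - 4 + 16\right) = -64 + 71 \cdot 6 = -64 + 426 = 362$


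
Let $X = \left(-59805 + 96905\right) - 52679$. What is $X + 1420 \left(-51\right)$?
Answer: $-87999$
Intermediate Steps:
$X = -15579$ ($X = 37100 - 52679 = -15579$)
$X + 1420 \left(-51\right) = -15579 + 1420 \left(-51\right) = -15579 - 72420 = -87999$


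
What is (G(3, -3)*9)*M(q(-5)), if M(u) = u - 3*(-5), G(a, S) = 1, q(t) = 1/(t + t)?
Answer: 1341/10 ≈ 134.10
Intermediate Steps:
q(t) = 1/(2*t)
M(u) = 15 + u (M(u) = u + 15 = 15 + u)
(G(3, -3)*9)*M(q(-5)) = (1*9)*(15 + (½)/(-5)) = 9*(15 + (½)*(-⅕)) = 9*(15 - ⅒) = 9*(149/10) = 1341/10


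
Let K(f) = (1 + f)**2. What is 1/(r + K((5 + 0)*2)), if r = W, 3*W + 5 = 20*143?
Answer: 3/3218 ≈ 0.00093226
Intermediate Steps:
W = 2855/3 (W = -5/3 + (20*143)/3 = -5/3 + (1/3)*2860 = -5/3 + 2860/3 = 2855/3 ≈ 951.67)
r = 2855/3 ≈ 951.67
1/(r + K((5 + 0)*2)) = 1/(2855/3 + (1 + (5 + 0)*2)**2) = 1/(2855/3 + (1 + 5*2)**2) = 1/(2855/3 + (1 + 10)**2) = 1/(2855/3 + 11**2) = 1/(2855/3 + 121) = 1/(3218/3) = 3/3218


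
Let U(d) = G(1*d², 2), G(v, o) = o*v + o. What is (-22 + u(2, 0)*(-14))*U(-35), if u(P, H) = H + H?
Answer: -53944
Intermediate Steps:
u(P, H) = 2*H
G(v, o) = o + o*v
U(d) = 2 + 2*d² (U(d) = 2*(1 + 1*d²) = 2*(1 + d²) = 2 + 2*d²)
(-22 + u(2, 0)*(-14))*U(-35) = (-22 + (2*0)*(-14))*(2 + 2*(-35)²) = (-22 + 0*(-14))*(2 + 2*1225) = (-22 + 0)*(2 + 2450) = -22*2452 = -53944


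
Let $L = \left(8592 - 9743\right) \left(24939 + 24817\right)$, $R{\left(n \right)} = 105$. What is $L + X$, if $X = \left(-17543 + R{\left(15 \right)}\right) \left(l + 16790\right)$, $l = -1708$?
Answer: $-320269072$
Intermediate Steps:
$L = -57269156$ ($L = \left(-1151\right) 49756 = -57269156$)
$X = -262999916$ ($X = \left(-17543 + 105\right) \left(-1708 + 16790\right) = \left(-17438\right) 15082 = -262999916$)
$L + X = -57269156 - 262999916 = -320269072$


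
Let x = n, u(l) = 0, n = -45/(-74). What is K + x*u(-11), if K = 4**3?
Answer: 64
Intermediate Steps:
n = 45/74 (n = -45*(-1/74) = 45/74 ≈ 0.60811)
x = 45/74 ≈ 0.60811
K = 64
K + x*u(-11) = 64 + (45/74)*0 = 64 + 0 = 64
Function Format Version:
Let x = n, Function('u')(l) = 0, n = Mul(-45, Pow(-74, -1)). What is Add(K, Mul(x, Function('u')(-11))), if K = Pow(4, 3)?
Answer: 64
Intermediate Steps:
n = Rational(45, 74) (n = Mul(-45, Rational(-1, 74)) = Rational(45, 74) ≈ 0.60811)
x = Rational(45, 74) ≈ 0.60811
K = 64
Add(K, Mul(x, Function('u')(-11))) = Add(64, Mul(Rational(45, 74), 0)) = Add(64, 0) = 64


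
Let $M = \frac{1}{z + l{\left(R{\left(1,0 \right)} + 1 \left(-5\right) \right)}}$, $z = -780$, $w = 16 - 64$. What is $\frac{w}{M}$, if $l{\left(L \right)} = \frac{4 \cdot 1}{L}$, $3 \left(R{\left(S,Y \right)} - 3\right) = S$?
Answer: $\frac{187776}{5} \approx 37555.0$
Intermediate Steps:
$R{\left(S,Y \right)} = 3 + \frac{S}{3}$
$w = -48$ ($w = 16 - 64 = -48$)
$l{\left(L \right)} = \frac{4}{L}$
$M = - \frac{5}{3912}$ ($M = \frac{1}{-780 + \frac{4}{\left(3 + \frac{1}{3} \cdot 1\right) + 1 \left(-5\right)}} = \frac{1}{-780 + \frac{4}{\left(3 + \frac{1}{3}\right) - 5}} = \frac{1}{-780 + \frac{4}{\frac{10}{3} - 5}} = \frac{1}{-780 + \frac{4}{- \frac{5}{3}}} = \frac{1}{-780 + 4 \left(- \frac{3}{5}\right)} = \frac{1}{-780 - \frac{12}{5}} = \frac{1}{- \frac{3912}{5}} = - \frac{5}{3912} \approx -0.0012781$)
$\frac{w}{M} = - \frac{48}{- \frac{5}{3912}} = \left(-48\right) \left(- \frac{3912}{5}\right) = \frac{187776}{5}$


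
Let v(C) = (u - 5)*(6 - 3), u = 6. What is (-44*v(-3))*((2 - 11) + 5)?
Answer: 528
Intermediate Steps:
v(C) = 3 (v(C) = (6 - 5)*(6 - 3) = 1*3 = 3)
(-44*v(-3))*((2 - 11) + 5) = (-44*3)*((2 - 11) + 5) = -132*(-9 + 5) = -132*(-4) = 528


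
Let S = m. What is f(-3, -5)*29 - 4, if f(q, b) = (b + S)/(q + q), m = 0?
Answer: 121/6 ≈ 20.167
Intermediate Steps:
S = 0
f(q, b) = b/(2*q) (f(q, b) = (b + 0)/(q + q) = b/((2*q)) = b*(1/(2*q)) = b/(2*q))
f(-3, -5)*29 - 4 = ((½)*(-5)/(-3))*29 - 4 = ((½)*(-5)*(-⅓))*29 - 4 = (⅚)*29 - 4 = 145/6 - 4 = 121/6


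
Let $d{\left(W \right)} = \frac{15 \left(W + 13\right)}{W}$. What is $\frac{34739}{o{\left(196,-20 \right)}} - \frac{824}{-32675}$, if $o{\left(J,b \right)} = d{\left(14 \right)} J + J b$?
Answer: $\frac{45461553}{2287250} \approx 19.876$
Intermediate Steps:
$d{\left(W \right)} = \frac{195 + 15 W}{W}$ ($d{\left(W \right)} = \frac{15 \left(13 + W\right)}{W} = \frac{195 + 15 W}{W}$)
$o{\left(J,b \right)} = \frac{405 J}{14} + J b$ ($o{\left(J,b \right)} = \left(15 + \frac{195}{14}\right) J + J b = \frac{405 J}{14} + J b$)
$\frac{34739}{o{\left(196,-20 \right)}} - \frac{824}{-32675} = \frac{34739}{\frac{1}{14} \cdot 196 \left(405 + 14 \left(-20\right)\right)} - \frac{824}{-32675} = \frac{34739}{\frac{1}{14} \cdot 196 \left(405 - 280\right)} - - \frac{824}{32675} = \frac{34739}{\frac{1}{14} \cdot 196 \cdot 125} + \frac{824}{32675} = \frac{34739}{1750} + \frac{824}{32675} = \frac{45461553}{2287250}$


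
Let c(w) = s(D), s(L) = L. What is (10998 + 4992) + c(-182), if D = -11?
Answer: 15979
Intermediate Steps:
c(w) = -11
(10998 + 4992) + c(-182) = (10998 + 4992) - 11 = 15990 - 11 = 15979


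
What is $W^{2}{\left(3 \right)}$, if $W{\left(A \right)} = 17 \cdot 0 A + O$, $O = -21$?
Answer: $441$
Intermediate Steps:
$W{\left(A \right)} = -21$ ($W{\left(A \right)} = 17 \cdot 0 A - 21 = 0 A - 21 = 0 - 21 = -21$)
$W^{2}{\left(3 \right)} = \left(-21\right)^{2} = 441$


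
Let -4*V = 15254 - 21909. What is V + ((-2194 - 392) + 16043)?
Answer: 60483/4 ≈ 15121.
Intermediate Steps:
V = 6655/4 (V = -(15254 - 21909)/4 = -1/4*(-6655) = 6655/4 ≈ 1663.8)
V + ((-2194 - 392) + 16043) = 6655/4 + ((-2194 - 392) + 16043) = 6655/4 + (-2586 + 16043) = 6655/4 + 13457 = 60483/4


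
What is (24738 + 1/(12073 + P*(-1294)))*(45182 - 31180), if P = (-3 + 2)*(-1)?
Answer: 3733645943806/10779 ≈ 3.4638e+8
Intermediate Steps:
P = 1 (P = -1*(-1) = 1)
(24738 + 1/(12073 + P*(-1294)))*(45182 - 31180) = (24738 + 1/(12073 + 1*(-1294)))*(45182 - 31180) = (24738 + 1/(12073 - 1294))*14002 = (24738 + 1/10779)*14002 = (266650903/10779)*14002 = 3733645943806/10779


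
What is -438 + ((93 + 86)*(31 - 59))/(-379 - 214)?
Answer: -254722/593 ≈ -429.55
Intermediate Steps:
-438 + ((93 + 86)*(31 - 59))/(-379 - 214) = -438 + (179*(-28))/(-593) = -438 - 5012*(-1/593) = -438 + 5012/593 = -254722/593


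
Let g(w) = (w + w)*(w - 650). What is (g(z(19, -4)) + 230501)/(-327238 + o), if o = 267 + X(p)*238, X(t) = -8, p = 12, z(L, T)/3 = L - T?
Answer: -150323/328875 ≈ -0.45708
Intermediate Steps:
z(L, T) = -3*T + 3*L (z(L, T) = 3*(L - T) = -3*T + 3*L)
g(w) = 2*w*(-650 + w) (g(w) = (2*w)*(-650 + w) = 2*w*(-650 + w))
o = -1637 (o = 267 - 8*238 = 267 - 1904 = -1637)
(g(z(19, -4)) + 230501)/(-327238 + o) = (2*(-3*(-4) + 3*19)*(-650 + (-3*(-4) + 3*19)) + 230501)/(-327238 - 1637) = (2*(12 + 57)*(-650 + (12 + 57)) + 230501)/(-328875) = (2*69*(-650 + 69) + 230501)*(-1/328875) = (2*69*(-581) + 230501)*(-1/328875) = (-80178 + 230501)*(-1/328875) = 150323*(-1/328875) = -150323/328875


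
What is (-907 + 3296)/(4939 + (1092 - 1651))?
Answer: 2389/4380 ≈ 0.54543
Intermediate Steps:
(-907 + 3296)/(4939 + (1092 - 1651)) = 2389/(4939 - 559) = 2389/4380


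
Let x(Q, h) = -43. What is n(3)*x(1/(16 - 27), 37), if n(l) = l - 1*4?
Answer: 43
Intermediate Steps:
n(l) = -4 + l (n(l) = l - 4 = -4 + l)
n(3)*x(1/(16 - 27), 37) = (-4 + 3)*(-43) = -1*(-43) = 43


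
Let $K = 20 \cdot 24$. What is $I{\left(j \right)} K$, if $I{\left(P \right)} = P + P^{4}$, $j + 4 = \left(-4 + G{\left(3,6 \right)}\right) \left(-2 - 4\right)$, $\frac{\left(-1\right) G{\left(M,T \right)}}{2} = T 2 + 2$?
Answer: $599615291520$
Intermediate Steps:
$G{\left(M,T \right)} = -4 - 4 T$ ($G{\left(M,T \right)} = - 2 \left(T 2 + 2\right) = - 2 \left(2 T + 2\right) = - 2 \left(2 + 2 T\right) = -4 - 4 T$)
$K = 480$
$j = 188$ ($j = -4 + \left(-4 - 28\right) \left(-2 - 4\right) = -4 + \left(-4 - 28\right) \left(-6\right) = -4 - -192 = -4 + 192 = 188$)
$I{\left(j \right)} K = \left(188 + 188^{4}\right) 480 = \left(188 + 1249198336\right) 480 = 1249198524 \cdot 480 = 599615291520$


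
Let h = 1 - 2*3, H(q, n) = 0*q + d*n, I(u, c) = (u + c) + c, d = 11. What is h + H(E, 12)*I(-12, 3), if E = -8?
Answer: -797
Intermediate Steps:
I(u, c) = u + 2*c (I(u, c) = (c + u) + c = u + 2*c)
H(q, n) = 11*n (H(q, n) = 0*q + 11*n = 0 + 11*n = 11*n)
h = -5 (h = 1 - 6 = -5)
h + H(E, 12)*I(-12, 3) = -5 + (11*12)*(-12 + 2*3) = -5 + 132*(-12 + 6) = -5 + 132*(-6) = -5 - 792 = -797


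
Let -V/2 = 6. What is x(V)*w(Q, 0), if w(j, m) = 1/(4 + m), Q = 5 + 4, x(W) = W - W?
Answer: 0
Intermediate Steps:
V = -12 (V = -2*6 = -12)
x(W) = 0
Q = 9
x(V)*w(Q, 0) = 0/(4 + 0) = 0/4 = 0*(¼) = 0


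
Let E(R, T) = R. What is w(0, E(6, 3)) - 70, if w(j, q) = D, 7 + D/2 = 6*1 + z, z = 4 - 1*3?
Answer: -70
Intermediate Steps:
z = 1 (z = 4 - 3 = 1)
D = 0 (D = -14 + 2*(6*1 + 1) = -14 + 2*(6 + 1) = -14 + 2*7 = -14 + 14 = 0)
w(j, q) = 0
w(0, E(6, 3)) - 70 = 0 - 70 = -70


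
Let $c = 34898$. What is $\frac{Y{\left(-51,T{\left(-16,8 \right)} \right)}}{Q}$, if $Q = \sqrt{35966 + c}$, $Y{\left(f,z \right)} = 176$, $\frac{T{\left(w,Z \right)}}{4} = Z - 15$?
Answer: $\frac{44 \sqrt{4429}}{4429} \approx 0.66115$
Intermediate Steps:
$T{\left(w,Z \right)} = -60 + 4 Z$ ($T{\left(w,Z \right)} = 4 \left(Z - 15\right) = 4 \left(-15 + Z\right) = -60 + 4 Z$)
$Q = 4 \sqrt{4429}$ ($Q = \sqrt{35966 + 34898} = \sqrt{70864} = 4 \sqrt{4429} \approx 266.2$)
$\frac{Y{\left(-51,T{\left(-16,8 \right)} \right)}}{Q} = \frac{176}{4 \sqrt{4429}} = 176 \frac{\sqrt{4429}}{17716} = \frac{44 \sqrt{4429}}{4429}$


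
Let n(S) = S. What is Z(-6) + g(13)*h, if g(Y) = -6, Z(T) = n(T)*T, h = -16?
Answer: 132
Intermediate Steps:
Z(T) = T² (Z(T) = T*T = T²)
Z(-6) + g(13)*h = (-6)² - 6*(-16) = 36 + 96 = 132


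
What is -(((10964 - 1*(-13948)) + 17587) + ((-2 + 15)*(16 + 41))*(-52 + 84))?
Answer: -66211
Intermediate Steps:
-(((10964 - 1*(-13948)) + 17587) + ((-2 + 15)*(16 + 41))*(-52 + 84)) = -(((10964 + 13948) + 17587) + (13*57)*32) = -((24912 + 17587) + 741*32) = -(42499 + 23712) = -1*66211 = -66211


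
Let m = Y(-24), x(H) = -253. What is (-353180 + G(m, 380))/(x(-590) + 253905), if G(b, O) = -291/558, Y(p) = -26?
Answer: -9384511/6739896 ≈ -1.3924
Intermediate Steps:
m = -26
G(b, O) = -97/186 (G(b, O) = -291*1/558 = -97/186)
(-353180 + G(m, 380))/(x(-590) + 253905) = (-353180 - 97/186)/(-253 + 253905) = -65691577/186/253652 = -65691577/186*1/253652 = -9384511/6739896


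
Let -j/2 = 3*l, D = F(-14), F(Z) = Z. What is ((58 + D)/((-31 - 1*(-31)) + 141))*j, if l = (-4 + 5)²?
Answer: -88/47 ≈ -1.8723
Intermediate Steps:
D = -14
l = 1 (l = 1² = 1)
j = -6 ≈ -6.0000
((58 + D)/((-31 - 1*(-31)) + 141))*j = ((58 - 14)/((-31 - 1*(-31)) + 141))*(-6) = (44/((-31 + 31) + 141))*(-6) = (44/(0 + 141))*(-6) = (44/141)*(-6) = -88/47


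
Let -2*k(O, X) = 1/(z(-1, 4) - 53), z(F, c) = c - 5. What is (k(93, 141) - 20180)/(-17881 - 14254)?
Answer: 2179439/3470580 ≈ 0.62798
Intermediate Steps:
z(F, c) = -5 + c
k(O, X) = 1/108 (k(O, X) = -1/(2*((-5 + 4) - 53)) = -1/(2*(-1 - 53)) = -½/(-54) = -½*(-1/54) = 1/108)
(k(93, 141) - 20180)/(-17881 - 14254) = (1/108 - 20180)/(-17881 - 14254) = -2179439/108/(-32135) = -2179439/108*(-1/32135) = 2179439/3470580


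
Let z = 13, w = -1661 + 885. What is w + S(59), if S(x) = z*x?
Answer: -9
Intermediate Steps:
w = -776
S(x) = 13*x
w + S(59) = -776 + 13*59 = -776 + 767 = -9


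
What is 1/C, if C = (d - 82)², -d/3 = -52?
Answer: 1/5476 ≈ 0.00018262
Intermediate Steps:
d = 156 (d = -3*(-52) = 156)
C = 5476 (C = (156 - 82)² = 74² = 5476)
1/C = 1/5476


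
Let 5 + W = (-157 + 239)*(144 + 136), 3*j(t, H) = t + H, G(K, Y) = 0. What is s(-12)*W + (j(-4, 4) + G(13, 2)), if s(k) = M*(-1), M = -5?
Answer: 114775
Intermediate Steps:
s(k) = 5 (s(k) = -5*(-1) = 5)
j(t, H) = H/3 + t/3 (j(t, H) = (t + H)/3 = (H + t)/3 = H/3 + t/3)
W = 22955 (W = -5 + (-157 + 239)*(144 + 136) = -5 + 82*280 = -5 + 22960 = 22955)
s(-12)*W + (j(-4, 4) + G(13, 2)) = 5*22955 + (((⅓)*4 + (⅓)*(-4)) + 0) = 114775 + ((4/3 - 4/3) + 0) = 114775 + (0 + 0) = 114775 + 0 = 114775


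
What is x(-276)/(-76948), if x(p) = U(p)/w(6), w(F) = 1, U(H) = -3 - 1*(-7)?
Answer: -1/19237 ≈ -5.1983e-5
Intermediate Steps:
U(H) = 4 (U(H) = -3 + 7 = 4)
x(p) = 4 (x(p) = 4/1 = 4*1 = 4)
x(-276)/(-76948) = 4/(-76948) = 4*(-1/76948) = -1/19237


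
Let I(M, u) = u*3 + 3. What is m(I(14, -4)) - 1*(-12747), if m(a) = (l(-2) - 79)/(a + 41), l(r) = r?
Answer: 407823/32 ≈ 12744.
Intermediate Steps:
I(M, u) = 3 + 3*u (I(M, u) = 3*u + 3 = 3 + 3*u)
m(a) = -81/(41 + a) (m(a) = (-2 - 79)/(a + 41) = -81/(41 + a))
m(I(14, -4)) - 1*(-12747) = -81/(41 + (3 + 3*(-4))) - 1*(-12747) = -81/(41 + (3 - 12)) + 12747 = -81/(41 - 9) + 12747 = -81/32 + 12747 = 407823/32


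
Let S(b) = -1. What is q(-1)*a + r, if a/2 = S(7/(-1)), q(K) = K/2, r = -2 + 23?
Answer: 22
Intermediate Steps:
r = 21
q(K) = K/2 (q(K) = K*(½) = K/2)
a = -2 (a = 2*(-1) = -2)
q(-1)*a + r = ((½)*(-1))*(-2) + 21 = -½*(-2) + 21 = 1 + 21 = 22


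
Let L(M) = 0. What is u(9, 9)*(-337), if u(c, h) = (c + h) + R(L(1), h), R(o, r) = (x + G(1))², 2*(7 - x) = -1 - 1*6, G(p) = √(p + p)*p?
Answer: -175577/4 - 7077*√2 ≈ -53903.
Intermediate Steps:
G(p) = √2*p^(3/2) (G(p) = √(2*p)*p = (√2*√p)*p = √2*p^(3/2))
x = 21/2 (x = 7 - (-1 - 1*6)/2 = 7 - (-1 - 6)/2 = 7 - ½*(-7) = 7 + 7/2 = 21/2 ≈ 10.500)
R(o, r) = (21/2 + √2)² (R(o, r) = (21/2 + √2*1^(3/2))² = (21/2 + √2*1)² = (21/2 + √2)²)
u(c, h) = 449/4 + c + h + 21*√2 (u(c, h) = (c + h) + (449/4 + 21*√2) = 449/4 + c + h + 21*√2)
u(9, 9)*(-337) = (449/4 + 9 + 9 + 21*√2)*(-337) = (521/4 + 21*√2)*(-337) = -175577/4 - 7077*√2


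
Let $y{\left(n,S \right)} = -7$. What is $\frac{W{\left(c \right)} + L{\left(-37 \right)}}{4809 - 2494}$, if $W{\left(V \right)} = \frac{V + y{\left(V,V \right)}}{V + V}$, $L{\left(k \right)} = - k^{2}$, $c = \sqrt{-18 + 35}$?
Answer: $- \frac{2737}{4630} - \frac{7 \sqrt{17}}{78710} \approx -0.59151$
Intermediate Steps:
$c = \sqrt{17} \approx 4.1231$
$W{\left(V \right)} = \frac{-7 + V}{2 V}$ ($W{\left(V \right)} = \frac{V - 7}{V + V} = \frac{-7 + V}{2 V}$)
$\frac{W{\left(c \right)} + L{\left(-37 \right)}}{4809 - 2494} = \frac{\frac{-7 + \sqrt{17}}{2 \sqrt{17}} - \left(-37\right)^{2}}{4809 - 2494} = \frac{\frac{\frac{\sqrt{17}}{17} \left(-7 + \sqrt{17}\right)}{2} - 1369}{2315} = \left(\frac{\sqrt{17} \left(-7 + \sqrt{17}\right)}{34} - 1369\right) \frac{1}{2315} = \left(-1369 + \frac{\sqrt{17} \left(-7 + \sqrt{17}\right)}{34}\right) \frac{1}{2315} = - \frac{1369}{2315} + \frac{\sqrt{17} \left(-7 + \sqrt{17}\right)}{78710}$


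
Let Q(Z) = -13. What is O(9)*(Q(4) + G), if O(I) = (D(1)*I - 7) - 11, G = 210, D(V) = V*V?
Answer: -1773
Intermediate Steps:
D(V) = V²
O(I) = -18 + I (O(I) = (1²*I - 7) - 11 = (1*I - 7) - 11 = (I - 7) - 11 = (-7 + I) - 11 = -18 + I)
O(9)*(Q(4) + G) = (-18 + 9)*(-13 + 210) = -9*197 = -1773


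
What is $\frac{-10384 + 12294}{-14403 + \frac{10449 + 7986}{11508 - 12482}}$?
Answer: $- \frac{1860340}{14046957} \approx -0.13244$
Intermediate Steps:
$\frac{-10384 + 12294}{-14403 + \frac{10449 + 7986}{11508 - 12482}} = \frac{1910}{-14403 + \frac{18435}{-974}} = \frac{1910}{-14403 + 18435 \left(- \frac{1}{974}\right)} = \frac{1910}{-14403 - \frac{18435}{974}} = \frac{1910}{- \frac{14046957}{974}} = 1910 \left(- \frac{974}{14046957}\right) = - \frac{1860340}{14046957}$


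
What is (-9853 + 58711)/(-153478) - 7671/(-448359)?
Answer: -3454765714/11468873767 ≈ -0.30123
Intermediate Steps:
(-9853 + 58711)/(-153478) - 7671/(-448359) = 48858*(-1/153478) - 7671*(-1/448359) = -24429/76739 + 2557/149453 = -3454765714/11468873767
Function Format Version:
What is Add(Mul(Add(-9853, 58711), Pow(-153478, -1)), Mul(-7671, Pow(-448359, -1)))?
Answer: Rational(-3454765714, 11468873767) ≈ -0.30123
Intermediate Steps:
Add(Mul(Add(-9853, 58711), Pow(-153478, -1)), Mul(-7671, Pow(-448359, -1))) = Add(Mul(48858, Rational(-1, 153478)), Mul(-7671, Rational(-1, 448359))) = Add(Rational(-24429, 76739), Rational(2557, 149453)) = Rational(-3454765714, 11468873767)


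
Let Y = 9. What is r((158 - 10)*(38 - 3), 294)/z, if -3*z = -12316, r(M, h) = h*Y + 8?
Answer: 3981/6158 ≈ 0.64648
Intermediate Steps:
r(M, h) = 8 + 9*h (r(M, h) = h*9 + 8 = 9*h + 8 = 8 + 9*h)
z = 12316/3 (z = -⅓*(-12316) = 12316/3 ≈ 4105.3)
r((158 - 10)*(38 - 3), 294)/z = (8 + 9*294)/(12316/3) = (8 + 2646)*(3/12316) = 2654*(3/12316) = 3981/6158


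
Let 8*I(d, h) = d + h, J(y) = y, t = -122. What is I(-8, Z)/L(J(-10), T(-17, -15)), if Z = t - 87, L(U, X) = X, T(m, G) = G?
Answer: 217/120 ≈ 1.8083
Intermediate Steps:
Z = -209 (Z = -122 - 87 = -209)
I(d, h) = d/8 + h/8 (I(d, h) = (d + h)/8 = d/8 + h/8)
I(-8, Z)/L(J(-10), T(-17, -15)) = ((1/8)*(-8) + (1/8)*(-209))/(-15) = (-1 - 209/8)*(-1/15) = -217/8*(-1/15) = 217/120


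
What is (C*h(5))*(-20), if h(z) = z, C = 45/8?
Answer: -1125/2 ≈ -562.50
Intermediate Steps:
C = 45/8 (C = 45*(⅛) = 45/8 ≈ 5.6250)
(C*h(5))*(-20) = ((45/8)*5)*(-20) = (225/8)*(-20) = -1125/2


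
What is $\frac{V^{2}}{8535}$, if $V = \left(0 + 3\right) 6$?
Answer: $\frac{108}{2845} \approx 0.037961$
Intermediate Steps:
$V = 18$ ($V = 3 \cdot 6 = 18$)
$\frac{V^{2}}{8535} = \frac{18^{2}}{8535} = 324 \cdot \frac{1}{8535} = \frac{108}{2845}$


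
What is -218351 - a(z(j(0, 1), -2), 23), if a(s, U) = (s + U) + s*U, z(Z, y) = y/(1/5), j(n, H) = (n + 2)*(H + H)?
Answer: -218134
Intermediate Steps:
j(n, H) = 2*H*(2 + n) (j(n, H) = (2 + n)*(2*H) = 2*H*(2 + n))
z(Z, y) = 5*y (z(Z, y) = y/(⅕) = y*5 = 5*y)
a(s, U) = U + s + U*s (a(s, U) = (U + s) + U*s = U + s + U*s)
-218351 - a(z(j(0, 1), -2), 23) = -218351 - (23 + 5*(-2) + 23*(5*(-2))) = -218351 - (23 - 10 + 23*(-10)) = -218351 - (23 - 10 - 230) = -218351 - 1*(-217) = -218351 + 217 = -218134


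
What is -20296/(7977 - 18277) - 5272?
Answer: -13570326/2575 ≈ -5270.0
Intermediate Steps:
-20296/(7977 - 18277) - 5272 = -20296/(-10300) - 5272 = -20296*(-1)/10300 - 5272 = -1*(-5074/2575) - 5272 = 5074/2575 - 5272 = -13570326/2575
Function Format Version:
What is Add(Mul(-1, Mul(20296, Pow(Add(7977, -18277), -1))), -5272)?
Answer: Rational(-13570326, 2575) ≈ -5270.0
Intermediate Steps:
Add(Mul(-1, Mul(20296, Pow(Add(7977, -18277), -1))), -5272) = Add(Mul(-1, Mul(20296, Pow(-10300, -1))), -5272) = Add(Mul(-1, Mul(20296, Rational(-1, 10300))), -5272) = Add(Mul(-1, Rational(-5074, 2575)), -5272) = Add(Rational(5074, 2575), -5272) = Rational(-13570326, 2575)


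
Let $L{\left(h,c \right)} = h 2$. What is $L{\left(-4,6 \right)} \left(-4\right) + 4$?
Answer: $36$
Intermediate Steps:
$L{\left(h,c \right)} = 2 h$
$L{\left(-4,6 \right)} \left(-4\right) + 4 = 2 \left(-4\right) \left(-4\right) + 4 = \left(-8\right) \left(-4\right) + 4 = 32 + 4 = 36$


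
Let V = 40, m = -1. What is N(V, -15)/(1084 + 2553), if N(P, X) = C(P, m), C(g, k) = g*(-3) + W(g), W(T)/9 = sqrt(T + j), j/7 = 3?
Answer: -120/3637 + 9*sqrt(61)/3637 ≈ -0.013667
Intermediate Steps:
j = 21 (j = 7*3 = 21)
W(T) = 9*sqrt(21 + T) (W(T) = 9*sqrt(T + 21) = 9*sqrt(21 + T))
C(g, k) = -3*g + 9*sqrt(21 + g) (C(g, k) = g*(-3) + 9*sqrt(21 + g) = -3*g + 9*sqrt(21 + g))
N(P, X) = -3*P + 9*sqrt(21 + P)
N(V, -15)/(1084 + 2553) = (-3*40 + 9*sqrt(21 + 40))/(1084 + 2553) = (-120 + 9*sqrt(61))/3637 = (-120 + 9*sqrt(61))*(1/3637) = -120/3637 + 9*sqrt(61)/3637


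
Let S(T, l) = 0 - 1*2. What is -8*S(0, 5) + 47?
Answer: 63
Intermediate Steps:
S(T, l) = -2 (S(T, l) = 0 - 2 = -2)
-8*S(0, 5) + 47 = -8*(-2) + 47 = 16 + 47 = 63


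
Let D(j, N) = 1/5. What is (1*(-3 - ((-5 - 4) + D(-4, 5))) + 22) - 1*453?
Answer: -2126/5 ≈ -425.20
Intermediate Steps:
D(j, N) = ⅕
(1*(-3 - ((-5 - 4) + D(-4, 5))) + 22) - 1*453 = (1*(-3 - ((-5 - 4) + ⅕)) + 22) - 1*453 = (1*(-3 - (-9 + ⅕)) + 22) - 453 = (1*(-3 - 1*(-44/5)) + 22) - 453 = (1*(-3 + 44/5) + 22) - 453 = (1*(29/5) + 22) - 453 = (29/5 + 22) - 453 = 139/5 - 453 = -2126/5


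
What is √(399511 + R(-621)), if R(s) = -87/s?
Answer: √1902072538/69 ≈ 632.07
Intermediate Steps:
√(399511 + R(-621)) = √(399511 - 87/(-621)) = √(399511 - 87*(-1/621)) = √(399511 + 29/207) = √(82698806/207) = √1902072538/69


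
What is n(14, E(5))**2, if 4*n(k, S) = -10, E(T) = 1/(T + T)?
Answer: 25/4 ≈ 6.2500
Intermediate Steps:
E(T) = 1/(2*T)
n(k, S) = -5/2 (n(k, S) = (1/4)*(-10) = -5/2)
n(14, E(5))**2 = (-5/2)**2 = 25/4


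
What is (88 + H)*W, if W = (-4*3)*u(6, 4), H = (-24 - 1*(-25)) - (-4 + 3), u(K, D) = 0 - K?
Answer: 6480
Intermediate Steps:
u(K, D) = -K
H = 2 (H = (-24 + 25) - (-1) = 1 - 1*(-1) = 1 + 1 = 2)
W = 72 (W = (-4*3)*(-1*6) = -12*(-6) = 72)
(88 + H)*W = (88 + 2)*72 = 90*72 = 6480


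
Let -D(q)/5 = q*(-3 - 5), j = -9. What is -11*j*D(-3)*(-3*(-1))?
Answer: -35640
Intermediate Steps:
D(q) = 40*q (D(q) = -5*q*(-3 - 5) = -5*q*(-8) = -(-40)*q = 40*q)
-11*j*D(-3)*(-3*(-1)) = -11*(-360*(-3))*(-3*(-1)) = -11*(-9*(-120))*3 = -11880*3 = -11*3240 = -35640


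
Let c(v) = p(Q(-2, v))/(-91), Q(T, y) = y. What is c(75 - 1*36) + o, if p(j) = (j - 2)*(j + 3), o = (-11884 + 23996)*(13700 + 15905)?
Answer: 4661484658/13 ≈ 3.5858e+8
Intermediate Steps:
o = 358575760 (o = 12112*29605 = 358575760)
p(j) = (-2 + j)*(3 + j)
c(v) = 6/91 - v/91 - v²/91 (c(v) = (-6 + v + v²)/(-91) = (-6 + v + v²)*(-1/91) = 6/91 - v/91 - v²/91)
c(75 - 1*36) + o = (6/91 - (75 - 1*36)/91 - (75 - 1*36)²/91) + 358575760 = (6/91 - (75 - 36)/91 - (75 - 36)²/91) + 358575760 = (6/91 - 1/91*39 - 1/91*39²) + 358575760 = (6/91 - 3/7 - 1/91*1521) + 358575760 = (6/91 - 3/7 - 117/7) + 358575760 = -222/13 + 358575760 = 4661484658/13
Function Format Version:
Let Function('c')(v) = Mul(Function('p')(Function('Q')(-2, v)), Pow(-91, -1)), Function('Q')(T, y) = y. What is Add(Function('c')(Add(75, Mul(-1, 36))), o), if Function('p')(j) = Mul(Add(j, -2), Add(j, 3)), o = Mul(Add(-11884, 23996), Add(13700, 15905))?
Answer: Rational(4661484658, 13) ≈ 3.5858e+8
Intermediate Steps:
o = 358575760 (o = Mul(12112, 29605) = 358575760)
Function('p')(j) = Mul(Add(-2, j), Add(3, j))
Function('c')(v) = Add(Rational(6, 91), Mul(Rational(-1, 91), v), Mul(Rational(-1, 91), Pow(v, 2))) (Function('c')(v) = Mul(Add(-6, v, Pow(v, 2)), Pow(-91, -1)) = Mul(Add(-6, v, Pow(v, 2)), Rational(-1, 91)) = Add(Rational(6, 91), Mul(Rational(-1, 91), v), Mul(Rational(-1, 91), Pow(v, 2))))
Add(Function('c')(Add(75, Mul(-1, 36))), o) = Add(Add(Rational(6, 91), Mul(Rational(-1, 91), Add(75, Mul(-1, 36))), Mul(Rational(-1, 91), Pow(Add(75, Mul(-1, 36)), 2))), 358575760) = Add(Add(Rational(6, 91), Mul(Rational(-1, 91), Add(75, -36)), Mul(Rational(-1, 91), Pow(Add(75, -36), 2))), 358575760) = Add(Add(Rational(6, 91), Mul(Rational(-1, 91), 39), Mul(Rational(-1, 91), Pow(39, 2))), 358575760) = Add(Add(Rational(6, 91), Rational(-3, 7), Mul(Rational(-1, 91), 1521)), 358575760) = Add(Add(Rational(6, 91), Rational(-3, 7), Rational(-117, 7)), 358575760) = Add(Rational(-222, 13), 358575760) = Rational(4661484658, 13)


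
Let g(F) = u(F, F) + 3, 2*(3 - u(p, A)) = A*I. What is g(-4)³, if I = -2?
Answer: 8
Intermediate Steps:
u(p, A) = 3 + A (u(p, A) = 3 - A*(-2)/2 = 3 - (-1)*A = 3 + A)
g(F) = 6 + F (g(F) = (3 + F) + 3 = 6 + F)
g(-4)³ = (6 - 4)³ = 2³ = 8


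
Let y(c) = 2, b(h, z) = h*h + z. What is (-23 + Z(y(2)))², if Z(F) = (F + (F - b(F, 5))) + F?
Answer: 676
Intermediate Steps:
b(h, z) = z + h² (b(h, z) = h² + z = z + h²)
Z(F) = -5 - F² + 3*F (Z(F) = (F + (F - (5 + F²))) + F = (F + (F + (-5 - F²))) + F = (F + (-5 + F - F²)) + F = (-5 - F² + 2*F) + F = -5 - F² + 3*F)
(-23 + Z(y(2)))² = (-23 + (-5 - 1*2² + 3*2))² = (-23 + (-5 - 1*4 + 6))² = (-23 + (-5 - 4 + 6))² = (-23 - 3)² = (-26)² = 676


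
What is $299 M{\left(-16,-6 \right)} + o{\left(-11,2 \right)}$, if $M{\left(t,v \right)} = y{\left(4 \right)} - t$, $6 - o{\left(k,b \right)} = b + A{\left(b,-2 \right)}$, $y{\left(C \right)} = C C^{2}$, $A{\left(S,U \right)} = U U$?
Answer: $23920$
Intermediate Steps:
$A{\left(S,U \right)} = U^{2}$
$y{\left(C \right)} = C^{3}$
$o{\left(k,b \right)} = 2 - b$ ($o{\left(k,b \right)} = 6 - \left(b + \left(-2\right)^{2}\right) = 6 - \left(b + 4\right) = 6 - \left(4 + b\right) = 2 - b$)
$M{\left(t,v \right)} = 64 - t$ ($M{\left(t,v \right)} = 4^{3} - t = 64 - t$)
$299 M{\left(-16,-6 \right)} + o{\left(-11,2 \right)} = 299 \left(64 - -16\right) + \left(2 - 2\right) = 299 \left(64 + 16\right) + \left(2 - 2\right) = 299 \cdot 80 + 0 = 23920 + 0 = 23920$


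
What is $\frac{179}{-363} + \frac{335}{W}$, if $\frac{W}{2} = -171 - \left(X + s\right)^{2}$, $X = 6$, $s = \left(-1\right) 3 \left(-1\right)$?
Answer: $- \frac{70607}{60984} \approx -1.1578$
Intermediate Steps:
$s = 3$ ($s = \left(-3\right) \left(-1\right) = 3$)
$W = -504$ ($W = 2 \left(-171 - \left(6 + 3\right)^{2}\right) = 2 \left(-171 - 9^{2}\right) = 2 \left(-171 - 81\right) = 2 \left(-252\right) = -504$)
$\frac{179}{-363} + \frac{335}{W} = \frac{179}{-363} + \frac{335}{-504} = 179 \left(- \frac{1}{363}\right) + 335 \left(- \frac{1}{504}\right) = - \frac{179}{363} - \frac{335}{504} = - \frac{70607}{60984}$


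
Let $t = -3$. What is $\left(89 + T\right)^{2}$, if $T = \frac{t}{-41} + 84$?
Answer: $\frac{50353216}{1681} \approx 29954.0$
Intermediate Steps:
$T = \frac{3447}{41}$ ($T = \frac{1}{-41} \left(-3\right) + 84 = \left(- \frac{1}{41}\right) \left(-3\right) + 84 = \frac{3}{41} + 84 = \frac{3447}{41} \approx 84.073$)
$\left(89 + T\right)^{2} = \left(89 + \frac{3447}{41}\right)^{2} = \left(\frac{7096}{41}\right)^{2} = \frac{50353216}{1681}$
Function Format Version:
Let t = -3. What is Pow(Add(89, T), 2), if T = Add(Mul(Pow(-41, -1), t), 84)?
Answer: Rational(50353216, 1681) ≈ 29954.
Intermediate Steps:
T = Rational(3447, 41) (T = Add(Mul(Pow(-41, -1), -3), 84) = Add(Mul(Rational(-1, 41), -3), 84) = Add(Rational(3, 41), 84) = Rational(3447, 41) ≈ 84.073)
Pow(Add(89, T), 2) = Pow(Add(89, Rational(3447, 41)), 2) = Pow(Rational(7096, 41), 2) = Rational(50353216, 1681)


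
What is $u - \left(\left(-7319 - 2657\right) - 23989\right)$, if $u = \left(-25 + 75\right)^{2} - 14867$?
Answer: $21598$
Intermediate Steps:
$u = -12367$ ($u = 50^{2} - 14867 = 2500 - 14867 = -12367$)
$u - \left(\left(-7319 - 2657\right) - 23989\right) = -12367 - \left(\left(-7319 - 2657\right) - 23989\right) = -12367 - \left(-9976 - 23989\right) = -12367 - -33965 = -12367 + 33965 = 21598$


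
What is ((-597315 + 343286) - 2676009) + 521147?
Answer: -2408891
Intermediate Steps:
((-597315 + 343286) - 2676009) + 521147 = (-254029 - 2676009) + 521147 = -2930038 + 521147 = -2408891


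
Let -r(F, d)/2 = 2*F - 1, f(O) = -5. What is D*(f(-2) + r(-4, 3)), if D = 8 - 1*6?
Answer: 26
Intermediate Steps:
r(F, d) = 2 - 4*F (r(F, d) = -2*(2*F - 1) = -2*(-1 + 2*F) = 2 - 4*F)
D = 2 (D = 8 - 6 = 2)
D*(f(-2) + r(-4, 3)) = 2*(-5 + (2 - 4*(-4))) = 2*(-5 + (2 + 16)) = 2*(-5 + 18) = 2*13 = 26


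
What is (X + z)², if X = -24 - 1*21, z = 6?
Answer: 1521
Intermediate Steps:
X = -45 (X = -24 - 21 = -45)
(X + z)² = (-45 + 6)² = (-39)² = 1521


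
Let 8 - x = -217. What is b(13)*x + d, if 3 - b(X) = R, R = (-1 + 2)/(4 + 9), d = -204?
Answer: 5898/13 ≈ 453.69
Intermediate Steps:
R = 1/13 ≈ 0.076923
x = 225 (x = 8 - 1*(-217) = 8 + 217 = 225)
b(X) = 38/13 (b(X) = 3 - 1*1/13 = 3 - 1/13 = 38/13)
b(13)*x + d = (38/13)*225 - 204 = 8550/13 - 204 = 5898/13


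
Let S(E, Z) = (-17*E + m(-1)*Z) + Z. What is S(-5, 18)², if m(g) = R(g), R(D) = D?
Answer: 7225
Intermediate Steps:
m(g) = g
S(E, Z) = -17*E (S(E, Z) = (-17*E - Z) + Z = (-Z - 17*E) + Z = -17*E)
S(-5, 18)² = (-17*(-5))² = 85² = 7225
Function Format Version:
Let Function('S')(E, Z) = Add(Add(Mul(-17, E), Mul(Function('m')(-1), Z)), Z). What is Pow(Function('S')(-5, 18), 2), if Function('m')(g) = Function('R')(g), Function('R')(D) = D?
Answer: 7225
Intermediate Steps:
Function('m')(g) = g
Function('S')(E, Z) = Mul(-17, E) (Function('S')(E, Z) = Add(Add(Mul(-17, E), Mul(-1, Z)), Z) = Add(Add(Mul(-1, Z), Mul(-17, E)), Z) = Mul(-17, E))
Pow(Function('S')(-5, 18), 2) = Pow(Mul(-17, -5), 2) = Pow(85, 2) = 7225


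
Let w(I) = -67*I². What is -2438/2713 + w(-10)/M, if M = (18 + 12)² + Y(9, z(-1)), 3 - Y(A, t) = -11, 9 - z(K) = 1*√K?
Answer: -10202716/1239841 ≈ -8.2290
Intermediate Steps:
z(K) = 9 - √K
Y(A, t) = 14 (Y(A, t) = 3 - 1*(-11) = 3 + 11 = 14)
M = 914 (M = (18 + 12)² + 14 = 30² + 14 = 900 + 14 = 914)
-2438/2713 + w(-10)/M = -2438/2713 - 67*(-10)²/914 = -2438*1/2713 - 67*100*(1/914) = -2438/2713 - 6700*1/914 = -2438/2713 - 3350/457 = -10202716/1239841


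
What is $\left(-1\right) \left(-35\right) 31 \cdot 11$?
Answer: $11935$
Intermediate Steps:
$\left(-1\right) \left(-35\right) 31 \cdot 11 = 35 \cdot 31 \cdot 11 = 1085 \cdot 11 = 11935$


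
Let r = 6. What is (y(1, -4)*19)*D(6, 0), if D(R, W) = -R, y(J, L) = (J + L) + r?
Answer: -342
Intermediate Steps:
y(J, L) = 6 + J + L (y(J, L) = (J + L) + 6 = 6 + J + L)
(y(1, -4)*19)*D(6, 0) = ((6 + 1 - 4)*19)*(-1*6) = (3*19)*(-6) = 57*(-6) = -342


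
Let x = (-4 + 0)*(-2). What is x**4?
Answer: 4096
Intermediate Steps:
x = 8 (x = -4*(-2) = 8)
x**4 = 8**4 = 4096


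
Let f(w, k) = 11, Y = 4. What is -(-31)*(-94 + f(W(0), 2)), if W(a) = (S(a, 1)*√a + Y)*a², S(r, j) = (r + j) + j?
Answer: -2573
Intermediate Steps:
S(r, j) = r + 2*j (S(r, j) = (j + r) + j = r + 2*j)
W(a) = a²*(4 + √a*(2 + a)) (W(a) = ((a + 2*1)*√a + 4)*a² = ((a + 2)*√a + 4)*a² = ((2 + a)*√a + 4)*a² = (√a*(2 + a) + 4)*a² = (4 + √a*(2 + a))*a² = a²*(4 + √a*(2 + a)))
-(-31)*(-94 + f(W(0), 2)) = -(-31)*(-94 + 11) = -(-31)*(-83) = -1*2573 = -2573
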